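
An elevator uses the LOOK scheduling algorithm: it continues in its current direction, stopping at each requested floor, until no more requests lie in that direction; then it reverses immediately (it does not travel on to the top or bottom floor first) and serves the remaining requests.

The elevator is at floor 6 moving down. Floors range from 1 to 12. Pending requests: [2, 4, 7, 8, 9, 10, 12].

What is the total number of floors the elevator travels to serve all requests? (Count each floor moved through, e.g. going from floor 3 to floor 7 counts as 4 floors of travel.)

Answer: 14

Derivation:
Start at floor 6 moving down, LOOK stop order: [4, 2, 7, 8, 9, 10, 12]
  6 → 4: |4-6| = 2, total = 2
  4 → 2: |2-4| = 2, total = 4
  2 → 7: |7-2| = 5, total = 9
  7 → 8: |8-7| = 1, total = 10
  8 → 9: |9-8| = 1, total = 11
  9 → 10: |10-9| = 1, total = 12
  10 → 12: |12-10| = 2, total = 14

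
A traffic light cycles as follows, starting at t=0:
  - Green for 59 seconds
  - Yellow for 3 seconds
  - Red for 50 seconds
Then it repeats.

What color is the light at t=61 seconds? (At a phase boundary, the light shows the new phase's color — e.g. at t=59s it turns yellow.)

Answer: yellow

Derivation:
Cycle length = 59 + 3 + 50 = 112s
t = 61, phase_t = 61 mod 112 = 61
59 <= 61 < 62 (yellow end) → YELLOW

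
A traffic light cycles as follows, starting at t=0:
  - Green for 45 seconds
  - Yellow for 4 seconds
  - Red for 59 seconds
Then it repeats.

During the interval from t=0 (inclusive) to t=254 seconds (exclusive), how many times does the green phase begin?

Answer: 3

Derivation:
Cycle = 45+4+59 = 108s
green phase starts at t = k*108 + 0 for k=0,1,2,...
Need k*108+0 < 254 → k < 2.352
k ∈ {0, ..., 2} → 3 starts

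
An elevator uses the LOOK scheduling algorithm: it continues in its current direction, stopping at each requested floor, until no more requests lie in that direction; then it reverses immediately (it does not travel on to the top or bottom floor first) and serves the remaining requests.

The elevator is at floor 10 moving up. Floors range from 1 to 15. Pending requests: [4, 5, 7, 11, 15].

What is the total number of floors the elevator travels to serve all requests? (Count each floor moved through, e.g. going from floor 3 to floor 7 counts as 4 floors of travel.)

Answer: 16

Derivation:
Start at floor 10 moving up, LOOK stop order: [11, 15, 7, 5, 4]
  10 → 11: |11-10| = 1, total = 1
  11 → 15: |15-11| = 4, total = 5
  15 → 7: |7-15| = 8, total = 13
  7 → 5: |5-7| = 2, total = 15
  5 → 4: |4-5| = 1, total = 16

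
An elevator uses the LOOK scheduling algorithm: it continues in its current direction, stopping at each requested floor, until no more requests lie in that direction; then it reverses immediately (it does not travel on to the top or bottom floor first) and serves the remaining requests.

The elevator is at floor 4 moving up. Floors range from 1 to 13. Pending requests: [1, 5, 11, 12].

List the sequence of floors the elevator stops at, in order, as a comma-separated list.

Current: 4, moving UP
Serve above first (ascending): [5, 11, 12]
Then reverse, serve below (descending): [1]

Answer: 5, 11, 12, 1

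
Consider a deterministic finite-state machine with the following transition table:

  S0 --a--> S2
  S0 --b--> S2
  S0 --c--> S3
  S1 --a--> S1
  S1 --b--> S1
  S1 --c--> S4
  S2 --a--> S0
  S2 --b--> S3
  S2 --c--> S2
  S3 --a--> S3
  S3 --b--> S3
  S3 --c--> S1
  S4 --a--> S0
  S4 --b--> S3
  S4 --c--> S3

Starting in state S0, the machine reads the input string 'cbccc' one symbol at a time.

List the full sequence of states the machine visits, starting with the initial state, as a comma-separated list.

Start: S0
  read 'c': S0 --c--> S3
  read 'b': S3 --b--> S3
  read 'c': S3 --c--> S1
  read 'c': S1 --c--> S4
  read 'c': S4 --c--> S3

Answer: S0, S3, S3, S1, S4, S3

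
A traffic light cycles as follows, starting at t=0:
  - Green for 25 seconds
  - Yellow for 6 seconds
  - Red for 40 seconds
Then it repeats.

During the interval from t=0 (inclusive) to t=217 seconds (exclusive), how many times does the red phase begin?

Answer: 3

Derivation:
Cycle = 25+6+40 = 71s
red phase starts at t = k*71 + 31 for k=0,1,2,...
Need k*71+31 < 217 → k < 2.620
k ∈ {0, ..., 2} → 3 starts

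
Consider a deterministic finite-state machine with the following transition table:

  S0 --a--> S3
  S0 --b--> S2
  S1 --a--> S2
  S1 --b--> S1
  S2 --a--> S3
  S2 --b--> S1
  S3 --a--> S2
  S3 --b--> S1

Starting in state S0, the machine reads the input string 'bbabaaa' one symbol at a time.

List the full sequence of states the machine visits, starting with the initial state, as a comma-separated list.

Answer: S0, S2, S1, S2, S1, S2, S3, S2

Derivation:
Start: S0
  read 'b': S0 --b--> S2
  read 'b': S2 --b--> S1
  read 'a': S1 --a--> S2
  read 'b': S2 --b--> S1
  read 'a': S1 --a--> S2
  read 'a': S2 --a--> S3
  read 'a': S3 --a--> S2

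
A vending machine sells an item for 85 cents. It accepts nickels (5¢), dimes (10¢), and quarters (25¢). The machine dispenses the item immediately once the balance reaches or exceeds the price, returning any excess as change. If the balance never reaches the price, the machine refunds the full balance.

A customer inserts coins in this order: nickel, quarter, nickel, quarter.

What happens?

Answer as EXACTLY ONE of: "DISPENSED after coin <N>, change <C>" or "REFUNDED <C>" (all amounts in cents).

Answer: REFUNDED 60

Derivation:
Price: 85¢
Coin 1 (nickel, 5¢): balance = 5¢
Coin 2 (quarter, 25¢): balance = 30¢
Coin 3 (nickel, 5¢): balance = 35¢
Coin 4 (quarter, 25¢): balance = 60¢
All coins inserted, balance 60¢ < price 85¢ → REFUND 60¢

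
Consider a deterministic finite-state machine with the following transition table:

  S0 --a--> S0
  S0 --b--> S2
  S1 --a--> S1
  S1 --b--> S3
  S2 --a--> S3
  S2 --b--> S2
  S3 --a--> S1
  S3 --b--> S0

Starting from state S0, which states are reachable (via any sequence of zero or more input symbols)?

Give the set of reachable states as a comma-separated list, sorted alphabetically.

BFS from S0:
  visit S0: S0--a-->S0 (seen), S0--b-->S2 (new)
  visit S2: S2--a-->S3 (new), S2--b-->S2 (seen)
  visit S3: S3--a-->S1 (new), S3--b-->S0 (seen)
  visit S1: S1--a-->S1 (seen), S1--b-->S3 (seen)

Answer: S0, S1, S2, S3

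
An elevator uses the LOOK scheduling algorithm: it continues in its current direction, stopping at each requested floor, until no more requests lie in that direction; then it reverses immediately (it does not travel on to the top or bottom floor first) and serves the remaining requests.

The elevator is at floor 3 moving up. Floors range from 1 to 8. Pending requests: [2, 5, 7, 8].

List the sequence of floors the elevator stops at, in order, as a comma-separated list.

Current: 3, moving UP
Serve above first (ascending): [5, 7, 8]
Then reverse, serve below (descending): [2]

Answer: 5, 7, 8, 2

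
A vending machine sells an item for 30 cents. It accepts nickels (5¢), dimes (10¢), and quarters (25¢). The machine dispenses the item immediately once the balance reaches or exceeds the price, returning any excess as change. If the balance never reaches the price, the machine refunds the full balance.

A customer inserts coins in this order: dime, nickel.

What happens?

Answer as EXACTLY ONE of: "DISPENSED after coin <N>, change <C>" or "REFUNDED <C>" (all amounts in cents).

Price: 30¢
Coin 1 (dime, 10¢): balance = 10¢
Coin 2 (nickel, 5¢): balance = 15¢
All coins inserted, balance 15¢ < price 30¢ → REFUND 15¢

Answer: REFUNDED 15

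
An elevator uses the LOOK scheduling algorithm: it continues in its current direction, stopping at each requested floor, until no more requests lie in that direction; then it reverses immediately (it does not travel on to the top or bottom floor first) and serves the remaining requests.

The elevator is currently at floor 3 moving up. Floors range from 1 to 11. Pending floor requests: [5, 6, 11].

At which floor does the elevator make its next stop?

Current floor: 3, direction: up
Requests above: [5, 6, 11]
Requests below: []
Moving up and requests lie above → nearest above is min([5, 6, 11]) = 5

Answer: 5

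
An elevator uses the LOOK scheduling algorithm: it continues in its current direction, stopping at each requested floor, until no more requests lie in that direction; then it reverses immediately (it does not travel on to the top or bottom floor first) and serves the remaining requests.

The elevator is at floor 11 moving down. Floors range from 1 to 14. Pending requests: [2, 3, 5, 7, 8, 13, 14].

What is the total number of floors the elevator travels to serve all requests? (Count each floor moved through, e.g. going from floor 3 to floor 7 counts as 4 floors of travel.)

Answer: 21

Derivation:
Start at floor 11 moving down, LOOK stop order: [8, 7, 5, 3, 2, 13, 14]
  11 → 8: |8-11| = 3, total = 3
  8 → 7: |7-8| = 1, total = 4
  7 → 5: |5-7| = 2, total = 6
  5 → 3: |3-5| = 2, total = 8
  3 → 2: |2-3| = 1, total = 9
  2 → 13: |13-2| = 11, total = 20
  13 → 14: |14-13| = 1, total = 21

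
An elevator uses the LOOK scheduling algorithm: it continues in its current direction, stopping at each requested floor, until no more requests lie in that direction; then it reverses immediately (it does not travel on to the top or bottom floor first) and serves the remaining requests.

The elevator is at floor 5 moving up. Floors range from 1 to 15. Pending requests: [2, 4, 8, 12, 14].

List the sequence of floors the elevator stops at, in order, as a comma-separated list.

Current: 5, moving UP
Serve above first (ascending): [8, 12, 14]
Then reverse, serve below (descending): [4, 2]

Answer: 8, 12, 14, 4, 2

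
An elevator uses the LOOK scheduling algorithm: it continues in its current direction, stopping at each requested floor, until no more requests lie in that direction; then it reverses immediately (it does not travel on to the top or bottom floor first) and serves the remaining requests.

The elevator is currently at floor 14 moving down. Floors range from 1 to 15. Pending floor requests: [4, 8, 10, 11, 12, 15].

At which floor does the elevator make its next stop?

Answer: 12

Derivation:
Current floor: 14, direction: down
Requests above: [15]
Requests below: [4, 8, 10, 11, 12]
Moving down and requests lie below → nearest below is max([4, 8, 10, 11, 12]) = 12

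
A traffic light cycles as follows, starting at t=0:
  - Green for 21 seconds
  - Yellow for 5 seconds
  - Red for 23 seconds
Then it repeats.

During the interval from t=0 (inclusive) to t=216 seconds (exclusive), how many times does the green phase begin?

Cycle = 21+5+23 = 49s
green phase starts at t = k*49 + 0 for k=0,1,2,...
Need k*49+0 < 216 → k < 4.408
k ∈ {0, ..., 4} → 5 starts

Answer: 5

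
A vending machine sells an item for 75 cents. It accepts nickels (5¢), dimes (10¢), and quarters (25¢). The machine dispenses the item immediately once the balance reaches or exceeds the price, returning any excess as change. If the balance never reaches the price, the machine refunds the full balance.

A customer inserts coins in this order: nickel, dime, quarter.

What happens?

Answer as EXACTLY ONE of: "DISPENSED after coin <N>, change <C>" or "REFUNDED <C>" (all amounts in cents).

Price: 75¢
Coin 1 (nickel, 5¢): balance = 5¢
Coin 2 (dime, 10¢): balance = 15¢
Coin 3 (quarter, 25¢): balance = 40¢
All coins inserted, balance 40¢ < price 75¢ → REFUND 40¢

Answer: REFUNDED 40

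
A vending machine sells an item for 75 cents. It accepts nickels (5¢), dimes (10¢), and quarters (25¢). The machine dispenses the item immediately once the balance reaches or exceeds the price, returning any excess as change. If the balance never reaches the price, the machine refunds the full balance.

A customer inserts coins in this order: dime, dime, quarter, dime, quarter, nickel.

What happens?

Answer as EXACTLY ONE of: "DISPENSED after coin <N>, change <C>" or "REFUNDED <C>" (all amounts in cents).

Price: 75¢
Coin 1 (dime, 10¢): balance = 10¢
Coin 2 (dime, 10¢): balance = 20¢
Coin 3 (quarter, 25¢): balance = 45¢
Coin 4 (dime, 10¢): balance = 55¢
Coin 5 (quarter, 25¢): balance = 80¢
  → balance >= price → DISPENSE, change = 80 - 75 = 5¢

Answer: DISPENSED after coin 5, change 5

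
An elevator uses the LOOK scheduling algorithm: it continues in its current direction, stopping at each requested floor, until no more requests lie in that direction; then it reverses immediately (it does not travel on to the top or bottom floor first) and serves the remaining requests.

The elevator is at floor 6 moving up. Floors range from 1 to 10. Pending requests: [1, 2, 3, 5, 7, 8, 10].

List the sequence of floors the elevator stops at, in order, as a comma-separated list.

Answer: 7, 8, 10, 5, 3, 2, 1

Derivation:
Current: 6, moving UP
Serve above first (ascending): [7, 8, 10]
Then reverse, serve below (descending): [5, 3, 2, 1]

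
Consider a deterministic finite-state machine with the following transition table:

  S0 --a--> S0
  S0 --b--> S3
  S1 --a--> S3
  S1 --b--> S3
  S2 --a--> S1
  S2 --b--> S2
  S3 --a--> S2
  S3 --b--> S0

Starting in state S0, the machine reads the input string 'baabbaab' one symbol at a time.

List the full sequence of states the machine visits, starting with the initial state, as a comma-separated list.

Answer: S0, S3, S2, S1, S3, S0, S0, S0, S3

Derivation:
Start: S0
  read 'b': S0 --b--> S3
  read 'a': S3 --a--> S2
  read 'a': S2 --a--> S1
  read 'b': S1 --b--> S3
  read 'b': S3 --b--> S0
  read 'a': S0 --a--> S0
  read 'a': S0 --a--> S0
  read 'b': S0 --b--> S3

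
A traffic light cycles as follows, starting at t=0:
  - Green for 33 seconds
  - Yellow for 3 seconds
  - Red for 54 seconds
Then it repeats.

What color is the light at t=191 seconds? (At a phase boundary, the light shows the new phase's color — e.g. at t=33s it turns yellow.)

Cycle length = 33 + 3 + 54 = 90s
t = 191, phase_t = 191 mod 90 = 11
11 < 33 (green end) → GREEN

Answer: green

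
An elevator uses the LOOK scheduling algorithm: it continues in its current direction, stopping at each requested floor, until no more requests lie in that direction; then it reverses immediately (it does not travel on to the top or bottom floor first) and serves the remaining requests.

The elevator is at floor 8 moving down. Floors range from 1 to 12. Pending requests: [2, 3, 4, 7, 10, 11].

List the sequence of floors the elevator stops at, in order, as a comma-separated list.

Current: 8, moving DOWN
Serve below first (descending): [7, 4, 3, 2]
Then reverse, serve above (ascending): [10, 11]

Answer: 7, 4, 3, 2, 10, 11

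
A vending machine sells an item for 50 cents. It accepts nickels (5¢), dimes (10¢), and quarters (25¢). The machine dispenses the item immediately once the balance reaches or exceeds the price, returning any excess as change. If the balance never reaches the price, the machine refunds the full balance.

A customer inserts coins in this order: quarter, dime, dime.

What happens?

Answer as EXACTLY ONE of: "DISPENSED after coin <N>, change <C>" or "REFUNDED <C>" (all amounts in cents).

Answer: REFUNDED 45

Derivation:
Price: 50¢
Coin 1 (quarter, 25¢): balance = 25¢
Coin 2 (dime, 10¢): balance = 35¢
Coin 3 (dime, 10¢): balance = 45¢
All coins inserted, balance 45¢ < price 50¢ → REFUND 45¢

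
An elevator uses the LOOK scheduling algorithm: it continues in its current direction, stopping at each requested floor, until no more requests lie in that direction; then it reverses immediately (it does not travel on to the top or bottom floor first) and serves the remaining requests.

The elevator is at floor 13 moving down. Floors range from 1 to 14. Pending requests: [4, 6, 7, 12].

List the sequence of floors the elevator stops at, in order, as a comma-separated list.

Current: 13, moving DOWN
Serve below first (descending): [12, 7, 6, 4]
Then reverse, serve above (ascending): []

Answer: 12, 7, 6, 4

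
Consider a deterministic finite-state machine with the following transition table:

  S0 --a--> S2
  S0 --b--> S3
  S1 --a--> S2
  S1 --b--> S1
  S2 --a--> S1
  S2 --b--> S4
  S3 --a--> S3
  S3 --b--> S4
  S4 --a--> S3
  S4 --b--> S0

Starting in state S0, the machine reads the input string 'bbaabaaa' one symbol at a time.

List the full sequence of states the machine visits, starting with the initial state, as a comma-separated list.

Answer: S0, S3, S4, S3, S3, S4, S3, S3, S3

Derivation:
Start: S0
  read 'b': S0 --b--> S3
  read 'b': S3 --b--> S4
  read 'a': S4 --a--> S3
  read 'a': S3 --a--> S3
  read 'b': S3 --b--> S4
  read 'a': S4 --a--> S3
  read 'a': S3 --a--> S3
  read 'a': S3 --a--> S3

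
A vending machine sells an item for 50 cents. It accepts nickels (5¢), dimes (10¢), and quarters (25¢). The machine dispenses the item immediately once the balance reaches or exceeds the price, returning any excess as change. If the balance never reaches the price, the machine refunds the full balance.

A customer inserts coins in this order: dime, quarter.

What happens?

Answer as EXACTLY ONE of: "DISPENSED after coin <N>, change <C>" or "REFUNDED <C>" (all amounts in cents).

Answer: REFUNDED 35

Derivation:
Price: 50¢
Coin 1 (dime, 10¢): balance = 10¢
Coin 2 (quarter, 25¢): balance = 35¢
All coins inserted, balance 35¢ < price 50¢ → REFUND 35¢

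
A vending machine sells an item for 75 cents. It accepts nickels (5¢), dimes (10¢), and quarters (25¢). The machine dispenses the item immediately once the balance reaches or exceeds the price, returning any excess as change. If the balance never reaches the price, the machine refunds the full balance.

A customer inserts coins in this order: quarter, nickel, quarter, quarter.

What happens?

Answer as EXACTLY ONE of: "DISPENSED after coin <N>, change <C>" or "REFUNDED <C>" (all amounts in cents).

Price: 75¢
Coin 1 (quarter, 25¢): balance = 25¢
Coin 2 (nickel, 5¢): balance = 30¢
Coin 3 (quarter, 25¢): balance = 55¢
Coin 4 (quarter, 25¢): balance = 80¢
  → balance >= price → DISPENSE, change = 80 - 75 = 5¢

Answer: DISPENSED after coin 4, change 5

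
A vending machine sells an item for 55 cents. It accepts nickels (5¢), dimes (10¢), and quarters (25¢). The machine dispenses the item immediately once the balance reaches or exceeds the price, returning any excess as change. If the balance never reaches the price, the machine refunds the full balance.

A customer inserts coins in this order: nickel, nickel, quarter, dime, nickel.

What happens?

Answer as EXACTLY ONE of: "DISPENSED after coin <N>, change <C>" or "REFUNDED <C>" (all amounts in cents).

Answer: REFUNDED 50

Derivation:
Price: 55¢
Coin 1 (nickel, 5¢): balance = 5¢
Coin 2 (nickel, 5¢): balance = 10¢
Coin 3 (quarter, 25¢): balance = 35¢
Coin 4 (dime, 10¢): balance = 45¢
Coin 5 (nickel, 5¢): balance = 50¢
All coins inserted, balance 50¢ < price 55¢ → REFUND 50¢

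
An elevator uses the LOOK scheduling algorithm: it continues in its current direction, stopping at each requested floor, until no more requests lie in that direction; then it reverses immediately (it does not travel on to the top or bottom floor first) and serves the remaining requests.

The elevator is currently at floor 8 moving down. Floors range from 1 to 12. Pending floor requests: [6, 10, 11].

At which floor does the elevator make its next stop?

Current floor: 8, direction: down
Requests above: [10, 11]
Requests below: [6]
Moving down and requests lie below → nearest below is max([6]) = 6

Answer: 6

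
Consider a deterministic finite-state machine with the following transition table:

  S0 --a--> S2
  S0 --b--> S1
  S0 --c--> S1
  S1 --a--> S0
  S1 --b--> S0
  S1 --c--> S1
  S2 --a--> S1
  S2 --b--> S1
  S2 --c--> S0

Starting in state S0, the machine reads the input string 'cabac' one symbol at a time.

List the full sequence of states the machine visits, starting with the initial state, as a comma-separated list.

Start: S0
  read 'c': S0 --c--> S1
  read 'a': S1 --a--> S0
  read 'b': S0 --b--> S1
  read 'a': S1 --a--> S0
  read 'c': S0 --c--> S1

Answer: S0, S1, S0, S1, S0, S1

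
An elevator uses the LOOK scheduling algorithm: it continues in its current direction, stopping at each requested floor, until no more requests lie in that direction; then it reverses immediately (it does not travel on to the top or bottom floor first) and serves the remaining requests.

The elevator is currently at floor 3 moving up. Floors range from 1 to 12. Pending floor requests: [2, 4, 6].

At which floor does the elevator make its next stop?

Current floor: 3, direction: up
Requests above: [4, 6]
Requests below: [2]
Moving up and requests lie above → nearest above is min([4, 6]) = 4

Answer: 4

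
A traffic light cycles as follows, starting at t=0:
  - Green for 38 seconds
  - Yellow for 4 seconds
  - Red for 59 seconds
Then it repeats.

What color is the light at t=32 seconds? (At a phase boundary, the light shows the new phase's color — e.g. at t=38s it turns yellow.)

Answer: green

Derivation:
Cycle length = 38 + 4 + 59 = 101s
t = 32, phase_t = 32 mod 101 = 32
32 < 38 (green end) → GREEN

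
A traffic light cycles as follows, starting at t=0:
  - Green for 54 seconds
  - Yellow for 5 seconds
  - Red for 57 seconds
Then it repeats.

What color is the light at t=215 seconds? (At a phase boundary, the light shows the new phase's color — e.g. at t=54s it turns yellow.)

Answer: red

Derivation:
Cycle length = 54 + 5 + 57 = 116s
t = 215, phase_t = 215 mod 116 = 99
99 >= 59 → RED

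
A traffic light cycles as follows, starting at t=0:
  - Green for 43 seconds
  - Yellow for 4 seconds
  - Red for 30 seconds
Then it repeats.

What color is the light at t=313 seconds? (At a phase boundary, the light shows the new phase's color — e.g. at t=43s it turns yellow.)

Cycle length = 43 + 4 + 30 = 77s
t = 313, phase_t = 313 mod 77 = 5
5 < 43 (green end) → GREEN

Answer: green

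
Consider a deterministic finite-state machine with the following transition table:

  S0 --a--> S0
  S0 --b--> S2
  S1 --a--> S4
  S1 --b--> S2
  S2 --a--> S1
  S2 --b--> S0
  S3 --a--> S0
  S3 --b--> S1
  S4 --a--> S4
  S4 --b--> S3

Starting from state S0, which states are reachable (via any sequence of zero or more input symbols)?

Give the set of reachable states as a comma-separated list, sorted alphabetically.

BFS from S0:
  visit S0: S0--a-->S0 (seen), S0--b-->S2 (new)
  visit S2: S2--a-->S1 (new), S2--b-->S0 (seen)
  visit S1: S1--a-->S4 (new), S1--b-->S2 (seen)
  visit S4: S4--a-->S4 (seen), S4--b-->S3 (new)
  visit S3: S3--a-->S0 (seen), S3--b-->S1 (seen)

Answer: S0, S1, S2, S3, S4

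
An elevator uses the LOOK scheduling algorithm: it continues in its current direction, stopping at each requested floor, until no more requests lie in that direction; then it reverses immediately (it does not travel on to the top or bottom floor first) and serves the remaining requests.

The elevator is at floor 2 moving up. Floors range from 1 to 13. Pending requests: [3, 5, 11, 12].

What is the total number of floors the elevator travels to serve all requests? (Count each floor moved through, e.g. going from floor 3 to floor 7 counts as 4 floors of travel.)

Answer: 10

Derivation:
Start at floor 2 moving up, LOOK stop order: [3, 5, 11, 12]
  2 → 3: |3-2| = 1, total = 1
  3 → 5: |5-3| = 2, total = 3
  5 → 11: |11-5| = 6, total = 9
  11 → 12: |12-11| = 1, total = 10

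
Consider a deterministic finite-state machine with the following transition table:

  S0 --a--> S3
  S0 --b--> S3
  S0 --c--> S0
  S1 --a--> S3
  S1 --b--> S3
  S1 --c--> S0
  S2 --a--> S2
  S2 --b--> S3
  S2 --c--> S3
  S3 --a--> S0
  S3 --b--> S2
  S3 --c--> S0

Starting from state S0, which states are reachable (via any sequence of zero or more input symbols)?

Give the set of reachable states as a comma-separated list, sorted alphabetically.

BFS from S0:
  visit S0: S0--a-->S3 (new), S0--b-->S3 (seen), S0--c-->S0 (seen)
  visit S3: S3--a-->S0 (seen), S3--b-->S2 (new), S3--c-->S0 (seen)
  visit S2: S2--a-->S2 (seen), S2--b-->S3 (seen), S2--c-->S3 (seen)

Answer: S0, S2, S3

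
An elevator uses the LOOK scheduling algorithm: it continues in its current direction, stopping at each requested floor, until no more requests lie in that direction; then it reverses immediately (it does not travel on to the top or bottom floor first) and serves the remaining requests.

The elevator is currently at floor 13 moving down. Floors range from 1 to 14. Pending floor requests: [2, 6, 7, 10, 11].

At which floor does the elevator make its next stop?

Current floor: 13, direction: down
Requests above: []
Requests below: [2, 6, 7, 10, 11]
Moving down and requests lie below → nearest below is max([2, 6, 7, 10, 11]) = 11

Answer: 11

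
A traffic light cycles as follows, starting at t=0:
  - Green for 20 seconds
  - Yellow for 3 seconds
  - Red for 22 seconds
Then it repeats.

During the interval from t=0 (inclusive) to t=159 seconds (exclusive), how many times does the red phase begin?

Answer: 4

Derivation:
Cycle = 20+3+22 = 45s
red phase starts at t = k*45 + 23 for k=0,1,2,...
Need k*45+23 < 159 → k < 3.022
k ∈ {0, ..., 3} → 4 starts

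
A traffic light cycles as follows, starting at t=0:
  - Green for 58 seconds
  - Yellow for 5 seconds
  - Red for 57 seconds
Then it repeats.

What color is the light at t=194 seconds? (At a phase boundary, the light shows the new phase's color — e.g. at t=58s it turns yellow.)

Answer: red

Derivation:
Cycle length = 58 + 5 + 57 = 120s
t = 194, phase_t = 194 mod 120 = 74
74 >= 63 → RED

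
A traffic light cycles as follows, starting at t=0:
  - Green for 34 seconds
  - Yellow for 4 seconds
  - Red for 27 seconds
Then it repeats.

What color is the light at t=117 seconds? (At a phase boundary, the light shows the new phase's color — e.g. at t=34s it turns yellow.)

Cycle length = 34 + 4 + 27 = 65s
t = 117, phase_t = 117 mod 65 = 52
52 >= 38 → RED

Answer: red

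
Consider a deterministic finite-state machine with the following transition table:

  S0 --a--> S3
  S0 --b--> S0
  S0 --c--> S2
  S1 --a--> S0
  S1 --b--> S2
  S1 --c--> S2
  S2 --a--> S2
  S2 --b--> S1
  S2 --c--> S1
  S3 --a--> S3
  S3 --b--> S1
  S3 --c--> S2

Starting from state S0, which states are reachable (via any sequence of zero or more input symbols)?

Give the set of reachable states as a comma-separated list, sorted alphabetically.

BFS from S0:
  visit S0: S0--a-->S3 (new), S0--b-->S0 (seen), S0--c-->S2 (new)
  visit S3: S3--a-->S3 (seen), S3--b-->S1 (new), S3--c-->S2 (seen)
  visit S2: S2--a-->S2 (seen), S2--b-->S1 (seen), S2--c-->S1 (seen)
  visit S1: S1--a-->S0 (seen), S1--b-->S2 (seen), S1--c-->S2 (seen)

Answer: S0, S1, S2, S3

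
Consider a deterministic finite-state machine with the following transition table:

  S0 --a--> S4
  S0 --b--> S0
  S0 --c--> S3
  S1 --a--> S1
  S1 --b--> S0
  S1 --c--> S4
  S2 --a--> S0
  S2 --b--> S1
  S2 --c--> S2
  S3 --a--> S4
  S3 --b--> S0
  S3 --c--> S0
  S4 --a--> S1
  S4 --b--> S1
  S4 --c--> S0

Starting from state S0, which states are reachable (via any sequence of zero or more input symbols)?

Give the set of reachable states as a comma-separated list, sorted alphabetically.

Answer: S0, S1, S3, S4

Derivation:
BFS from S0:
  visit S0: S0--a-->S4 (new), S0--b-->S0 (seen), S0--c-->S3 (new)
  visit S4: S4--a-->S1 (new), S4--b-->S1 (seen), S4--c-->S0 (seen)
  visit S3: S3--a-->S4 (seen), S3--b-->S0 (seen), S3--c-->S0 (seen)
  visit S1: S1--a-->S1 (seen), S1--b-->S0 (seen), S1--c-->S4 (seen)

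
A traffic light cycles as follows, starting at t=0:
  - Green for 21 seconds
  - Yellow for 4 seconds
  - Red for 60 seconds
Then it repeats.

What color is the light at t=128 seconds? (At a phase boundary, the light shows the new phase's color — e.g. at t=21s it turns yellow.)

Answer: red

Derivation:
Cycle length = 21 + 4 + 60 = 85s
t = 128, phase_t = 128 mod 85 = 43
43 >= 25 → RED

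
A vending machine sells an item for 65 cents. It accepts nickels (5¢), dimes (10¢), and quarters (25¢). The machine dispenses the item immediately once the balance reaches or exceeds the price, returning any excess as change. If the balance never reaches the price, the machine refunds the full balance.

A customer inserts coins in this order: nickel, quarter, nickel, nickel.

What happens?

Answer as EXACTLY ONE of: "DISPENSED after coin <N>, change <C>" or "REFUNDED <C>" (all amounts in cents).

Answer: REFUNDED 40

Derivation:
Price: 65¢
Coin 1 (nickel, 5¢): balance = 5¢
Coin 2 (quarter, 25¢): balance = 30¢
Coin 3 (nickel, 5¢): balance = 35¢
Coin 4 (nickel, 5¢): balance = 40¢
All coins inserted, balance 40¢ < price 65¢ → REFUND 40¢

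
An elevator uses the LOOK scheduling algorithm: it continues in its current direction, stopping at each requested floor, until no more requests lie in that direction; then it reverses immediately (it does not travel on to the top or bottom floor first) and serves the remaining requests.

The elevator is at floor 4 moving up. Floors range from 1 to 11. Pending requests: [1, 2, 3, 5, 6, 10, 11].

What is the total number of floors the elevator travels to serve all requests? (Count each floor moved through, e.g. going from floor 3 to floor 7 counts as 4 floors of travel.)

Start at floor 4 moving up, LOOK stop order: [5, 6, 10, 11, 3, 2, 1]
  4 → 5: |5-4| = 1, total = 1
  5 → 6: |6-5| = 1, total = 2
  6 → 10: |10-6| = 4, total = 6
  10 → 11: |11-10| = 1, total = 7
  11 → 3: |3-11| = 8, total = 15
  3 → 2: |2-3| = 1, total = 16
  2 → 1: |1-2| = 1, total = 17

Answer: 17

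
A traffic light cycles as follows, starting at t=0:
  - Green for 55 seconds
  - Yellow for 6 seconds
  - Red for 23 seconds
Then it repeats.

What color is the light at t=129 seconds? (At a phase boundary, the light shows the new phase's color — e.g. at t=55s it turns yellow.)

Cycle length = 55 + 6 + 23 = 84s
t = 129, phase_t = 129 mod 84 = 45
45 < 55 (green end) → GREEN

Answer: green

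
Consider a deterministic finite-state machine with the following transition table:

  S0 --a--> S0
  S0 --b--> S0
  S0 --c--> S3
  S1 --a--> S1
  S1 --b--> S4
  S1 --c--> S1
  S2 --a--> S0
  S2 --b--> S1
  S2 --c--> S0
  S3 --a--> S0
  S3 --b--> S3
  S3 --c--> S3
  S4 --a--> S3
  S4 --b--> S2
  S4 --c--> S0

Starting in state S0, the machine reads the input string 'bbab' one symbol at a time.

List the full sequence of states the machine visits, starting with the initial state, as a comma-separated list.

Answer: S0, S0, S0, S0, S0

Derivation:
Start: S0
  read 'b': S0 --b--> S0
  read 'b': S0 --b--> S0
  read 'a': S0 --a--> S0
  read 'b': S0 --b--> S0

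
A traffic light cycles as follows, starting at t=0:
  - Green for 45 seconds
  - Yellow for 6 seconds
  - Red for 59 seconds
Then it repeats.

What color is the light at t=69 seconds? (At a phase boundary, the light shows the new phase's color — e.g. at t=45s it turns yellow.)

Cycle length = 45 + 6 + 59 = 110s
t = 69, phase_t = 69 mod 110 = 69
69 >= 51 → RED

Answer: red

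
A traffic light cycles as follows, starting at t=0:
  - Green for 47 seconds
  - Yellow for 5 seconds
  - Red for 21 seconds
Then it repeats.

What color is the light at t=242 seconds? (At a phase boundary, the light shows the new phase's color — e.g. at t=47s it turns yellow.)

Cycle length = 47 + 5 + 21 = 73s
t = 242, phase_t = 242 mod 73 = 23
23 < 47 (green end) → GREEN

Answer: green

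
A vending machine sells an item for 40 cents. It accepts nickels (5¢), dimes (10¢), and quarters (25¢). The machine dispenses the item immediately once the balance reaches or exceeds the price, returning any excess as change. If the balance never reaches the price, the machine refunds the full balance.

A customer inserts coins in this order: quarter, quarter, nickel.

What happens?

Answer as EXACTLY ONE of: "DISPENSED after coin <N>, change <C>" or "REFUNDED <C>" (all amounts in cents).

Price: 40¢
Coin 1 (quarter, 25¢): balance = 25¢
Coin 2 (quarter, 25¢): balance = 50¢
  → balance >= price → DISPENSE, change = 50 - 40 = 10¢

Answer: DISPENSED after coin 2, change 10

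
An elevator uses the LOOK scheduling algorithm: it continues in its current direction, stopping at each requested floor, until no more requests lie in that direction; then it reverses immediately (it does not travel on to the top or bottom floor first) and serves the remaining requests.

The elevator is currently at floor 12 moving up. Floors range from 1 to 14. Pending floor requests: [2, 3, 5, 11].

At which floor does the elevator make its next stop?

Current floor: 12, direction: up
Requests above: []
Requests below: [2, 3, 5, 11]
Moving up but no requests above → reverse; nearest below is max([2, 3, 5, 11]) = 11

Answer: 11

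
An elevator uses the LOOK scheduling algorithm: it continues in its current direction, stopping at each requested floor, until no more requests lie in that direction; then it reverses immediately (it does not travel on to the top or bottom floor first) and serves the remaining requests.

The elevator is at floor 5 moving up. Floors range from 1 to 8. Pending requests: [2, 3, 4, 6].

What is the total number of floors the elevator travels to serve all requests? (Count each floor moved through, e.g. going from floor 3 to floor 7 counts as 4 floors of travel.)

Answer: 5

Derivation:
Start at floor 5 moving up, LOOK stop order: [6, 4, 3, 2]
  5 → 6: |6-5| = 1, total = 1
  6 → 4: |4-6| = 2, total = 3
  4 → 3: |3-4| = 1, total = 4
  3 → 2: |2-3| = 1, total = 5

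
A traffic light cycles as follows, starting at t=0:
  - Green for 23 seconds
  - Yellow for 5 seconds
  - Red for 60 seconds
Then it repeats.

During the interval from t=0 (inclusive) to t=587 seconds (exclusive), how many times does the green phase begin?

Cycle = 23+5+60 = 88s
green phase starts at t = k*88 + 0 for k=0,1,2,...
Need k*88+0 < 587 → k < 6.670
k ∈ {0, ..., 6} → 7 starts

Answer: 7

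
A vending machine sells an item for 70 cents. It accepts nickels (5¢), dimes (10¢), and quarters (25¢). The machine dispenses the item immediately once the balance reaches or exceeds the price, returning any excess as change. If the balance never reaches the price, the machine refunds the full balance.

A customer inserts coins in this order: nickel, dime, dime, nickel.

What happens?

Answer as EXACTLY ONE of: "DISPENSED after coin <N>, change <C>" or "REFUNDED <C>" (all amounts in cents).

Price: 70¢
Coin 1 (nickel, 5¢): balance = 5¢
Coin 2 (dime, 10¢): balance = 15¢
Coin 3 (dime, 10¢): balance = 25¢
Coin 4 (nickel, 5¢): balance = 30¢
All coins inserted, balance 30¢ < price 70¢ → REFUND 30¢

Answer: REFUNDED 30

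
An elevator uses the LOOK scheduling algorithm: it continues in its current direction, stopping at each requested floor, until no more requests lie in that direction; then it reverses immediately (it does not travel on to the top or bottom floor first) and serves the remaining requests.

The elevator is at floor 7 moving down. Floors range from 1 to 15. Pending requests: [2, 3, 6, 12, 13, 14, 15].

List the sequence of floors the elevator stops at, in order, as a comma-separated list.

Current: 7, moving DOWN
Serve below first (descending): [6, 3, 2]
Then reverse, serve above (ascending): [12, 13, 14, 15]

Answer: 6, 3, 2, 12, 13, 14, 15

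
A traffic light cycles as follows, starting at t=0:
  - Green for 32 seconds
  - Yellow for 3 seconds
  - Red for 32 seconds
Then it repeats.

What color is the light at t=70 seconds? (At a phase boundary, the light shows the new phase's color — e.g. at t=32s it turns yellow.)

Cycle length = 32 + 3 + 32 = 67s
t = 70, phase_t = 70 mod 67 = 3
3 < 32 (green end) → GREEN

Answer: green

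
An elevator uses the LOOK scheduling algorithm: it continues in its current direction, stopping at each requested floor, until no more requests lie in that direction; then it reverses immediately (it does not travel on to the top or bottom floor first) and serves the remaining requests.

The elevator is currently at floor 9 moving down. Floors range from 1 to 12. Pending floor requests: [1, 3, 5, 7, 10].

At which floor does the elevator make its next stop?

Answer: 7

Derivation:
Current floor: 9, direction: down
Requests above: [10]
Requests below: [1, 3, 5, 7]
Moving down and requests lie below → nearest below is max([1, 3, 5, 7]) = 7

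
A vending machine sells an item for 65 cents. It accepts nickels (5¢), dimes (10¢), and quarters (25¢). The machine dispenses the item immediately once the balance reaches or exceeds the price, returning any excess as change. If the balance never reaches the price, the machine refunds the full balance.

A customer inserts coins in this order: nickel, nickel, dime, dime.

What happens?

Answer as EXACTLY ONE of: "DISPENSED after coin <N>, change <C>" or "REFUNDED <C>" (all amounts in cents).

Answer: REFUNDED 30

Derivation:
Price: 65¢
Coin 1 (nickel, 5¢): balance = 5¢
Coin 2 (nickel, 5¢): balance = 10¢
Coin 3 (dime, 10¢): balance = 20¢
Coin 4 (dime, 10¢): balance = 30¢
All coins inserted, balance 30¢ < price 65¢ → REFUND 30¢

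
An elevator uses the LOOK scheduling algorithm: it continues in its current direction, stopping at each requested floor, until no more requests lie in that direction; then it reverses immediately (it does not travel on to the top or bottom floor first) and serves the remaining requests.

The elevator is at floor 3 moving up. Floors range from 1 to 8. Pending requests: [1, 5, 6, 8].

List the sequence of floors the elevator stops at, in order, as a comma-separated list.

Answer: 5, 6, 8, 1

Derivation:
Current: 3, moving UP
Serve above first (ascending): [5, 6, 8]
Then reverse, serve below (descending): [1]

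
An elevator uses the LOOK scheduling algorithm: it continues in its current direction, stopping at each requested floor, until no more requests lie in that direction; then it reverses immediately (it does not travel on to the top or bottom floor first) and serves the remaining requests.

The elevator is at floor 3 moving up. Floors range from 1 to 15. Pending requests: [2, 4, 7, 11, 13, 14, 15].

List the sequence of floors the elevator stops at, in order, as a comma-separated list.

Answer: 4, 7, 11, 13, 14, 15, 2

Derivation:
Current: 3, moving UP
Serve above first (ascending): [4, 7, 11, 13, 14, 15]
Then reverse, serve below (descending): [2]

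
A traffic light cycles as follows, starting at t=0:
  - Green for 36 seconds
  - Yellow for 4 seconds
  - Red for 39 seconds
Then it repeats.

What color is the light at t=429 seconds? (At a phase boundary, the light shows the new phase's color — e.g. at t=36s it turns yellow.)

Cycle length = 36 + 4 + 39 = 79s
t = 429, phase_t = 429 mod 79 = 34
34 < 36 (green end) → GREEN

Answer: green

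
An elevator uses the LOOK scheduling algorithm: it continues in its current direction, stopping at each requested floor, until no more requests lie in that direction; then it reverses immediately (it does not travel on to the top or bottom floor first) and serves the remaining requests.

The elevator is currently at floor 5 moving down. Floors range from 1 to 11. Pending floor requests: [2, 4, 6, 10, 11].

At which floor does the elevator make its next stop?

Answer: 4

Derivation:
Current floor: 5, direction: down
Requests above: [6, 10, 11]
Requests below: [2, 4]
Moving down and requests lie below → nearest below is max([2, 4]) = 4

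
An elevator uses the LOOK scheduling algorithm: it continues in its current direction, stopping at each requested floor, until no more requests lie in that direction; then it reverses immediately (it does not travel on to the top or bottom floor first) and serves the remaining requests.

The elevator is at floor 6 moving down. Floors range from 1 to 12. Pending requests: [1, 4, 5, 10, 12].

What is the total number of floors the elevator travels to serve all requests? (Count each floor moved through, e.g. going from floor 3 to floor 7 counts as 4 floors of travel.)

Start at floor 6 moving down, LOOK stop order: [5, 4, 1, 10, 12]
  6 → 5: |5-6| = 1, total = 1
  5 → 4: |4-5| = 1, total = 2
  4 → 1: |1-4| = 3, total = 5
  1 → 10: |10-1| = 9, total = 14
  10 → 12: |12-10| = 2, total = 16

Answer: 16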